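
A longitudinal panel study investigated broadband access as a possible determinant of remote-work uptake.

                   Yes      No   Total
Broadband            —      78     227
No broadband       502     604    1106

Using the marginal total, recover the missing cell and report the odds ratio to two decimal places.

2.30

The missing cell is in the exposed row: 227 − 78 = 149.
So a = 149, b = 78, c = 502, d = 604.
OR = (a·d)/(b·c) = (149 × 604) / (78 × 502) = 89996 / 39156 = 2.29840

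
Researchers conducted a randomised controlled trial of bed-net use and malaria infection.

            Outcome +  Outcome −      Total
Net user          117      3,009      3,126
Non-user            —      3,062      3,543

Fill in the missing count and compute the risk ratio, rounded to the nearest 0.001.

0.276

The missing cell is in the unexposed row: 3543 − 3062 = 481.
So a = 117, b = 3009, c = 481, d = 3062.
RR = [a/(a+b)] / [c/(c+d)] = (117/3126) / (481/3543) = 0.03743/0.13576 = 0.27569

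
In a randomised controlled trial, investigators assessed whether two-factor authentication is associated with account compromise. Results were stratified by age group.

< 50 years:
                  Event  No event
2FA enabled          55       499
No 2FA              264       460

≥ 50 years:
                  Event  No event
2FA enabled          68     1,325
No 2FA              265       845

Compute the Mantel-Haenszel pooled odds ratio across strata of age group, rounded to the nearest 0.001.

0.176

OR_MH = Σ(aᵢdᵢ/nᵢ) / Σ(bᵢcᵢ/nᵢ), where nᵢ is the stratum total.
Stratum 1 (< 50 years): n = 1278; a·d/n = 55·460/1278 = 19.7966; b·c/n = 499·264/1278 = 103.0798
Stratum 2 (≥ 50 years): n = 2503; a·d/n = 68·845/2503 = 22.9565; b·c/n = 1325·265/2503 = 140.2817
OR_MH = (19.7966 + 22.9565) / (103.0798 + 140.2817) = 42.7530 / 243.3615 = 0.17568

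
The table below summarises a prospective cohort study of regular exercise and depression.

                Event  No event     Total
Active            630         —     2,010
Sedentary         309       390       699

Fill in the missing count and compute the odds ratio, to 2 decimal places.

The missing cell is in the exposed row: 2010 − 630 = 1380.
So a = 630, b = 1380, c = 309, d = 390.
OR = (a·d)/(b·c) = (630 × 390) / (1380 × 309) = 245700 / 426420 = 0.57619

0.58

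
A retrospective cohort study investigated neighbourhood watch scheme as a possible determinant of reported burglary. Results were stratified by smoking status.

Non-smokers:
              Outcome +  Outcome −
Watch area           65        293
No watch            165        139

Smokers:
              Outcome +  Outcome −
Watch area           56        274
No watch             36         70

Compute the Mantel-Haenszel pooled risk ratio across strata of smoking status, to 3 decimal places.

RR_MH = Σ(aᵢ·n₀ᵢ/nᵢ) / Σ(cᵢ·n₁ᵢ/nᵢ), with n₁ᵢ = aᵢ+bᵢ (exposed), n₀ᵢ = cᵢ+dᵢ (unexposed), nᵢ = n₁ᵢ+n₀ᵢ.
Stratum 1 (Non-smokers): n₁ = 358, n₀ = 304, n = 662; a·n₀/n = 65·304/662 = 29.8489; c·n₁/n = 165·358/662 = 89.2296
Stratum 2 (Smokers): n₁ = 330, n₀ = 106, n = 436; a·n₀/n = 56·106/436 = 13.6147; c·n₁/n = 36·330/436 = 27.2477
RR_MH = (29.8489 + 13.6147) / (89.2296 + 27.2477) = 43.4636 / 116.4773 = 0.37315

0.373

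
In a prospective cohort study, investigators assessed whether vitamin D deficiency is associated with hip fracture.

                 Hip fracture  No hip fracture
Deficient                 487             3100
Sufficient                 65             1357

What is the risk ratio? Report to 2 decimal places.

Cells: a = 487, b = 3100, c = 65, d = 1357.
Risk in exposed = 487/3587 = 0.13577; risk in unexposed = 65/1422 = 0.04571.
RR = 0.13577 / 0.04571 = 2.97019
The risk among the exposed is 2.97 times that among the unexposed.

2.97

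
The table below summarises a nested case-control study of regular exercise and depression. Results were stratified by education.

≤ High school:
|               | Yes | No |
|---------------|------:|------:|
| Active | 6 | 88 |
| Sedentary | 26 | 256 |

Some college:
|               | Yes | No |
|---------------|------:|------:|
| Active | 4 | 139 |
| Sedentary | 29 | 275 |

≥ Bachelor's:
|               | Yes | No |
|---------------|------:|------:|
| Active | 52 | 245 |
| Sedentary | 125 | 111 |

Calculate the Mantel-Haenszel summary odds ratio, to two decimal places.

0.24

OR_MH = Σ(aᵢdᵢ/nᵢ) / Σ(bᵢcᵢ/nᵢ), where nᵢ is the stratum total.
Stratum 1 (≤ High school): n = 376; a·d/n = 6·256/376 = 4.0851; b·c/n = 88·26/376 = 6.0851
Stratum 2 (Some college): n = 447; a·d/n = 4·275/447 = 2.4609; b·c/n = 139·29/447 = 9.0179
Stratum 3 (≥ Bachelor's): n = 533; a·d/n = 52·111/533 = 10.8293; b·c/n = 245·125/533 = 57.4578
OR_MH = (4.0851 + 2.4609 + 10.8293) / (6.0851 + 9.0179 + 57.4578) = 17.3752 / 72.5608 = 0.23946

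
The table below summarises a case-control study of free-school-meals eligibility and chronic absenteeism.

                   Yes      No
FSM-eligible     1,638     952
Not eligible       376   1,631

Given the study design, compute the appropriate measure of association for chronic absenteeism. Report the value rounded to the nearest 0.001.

Cells: a = 1638, b = 952, c = 376, d = 1631.
This is a case-control study: participants were sampled on outcome status, so risks in the source population cannot be estimated directly — relative risk is not valid here. The odds ratio is the appropriate measure.
OR = (a·d)/(b·c) = (1638 × 1631) / (952 × 376) = 2671578 / 357952 = 7.46351

7.464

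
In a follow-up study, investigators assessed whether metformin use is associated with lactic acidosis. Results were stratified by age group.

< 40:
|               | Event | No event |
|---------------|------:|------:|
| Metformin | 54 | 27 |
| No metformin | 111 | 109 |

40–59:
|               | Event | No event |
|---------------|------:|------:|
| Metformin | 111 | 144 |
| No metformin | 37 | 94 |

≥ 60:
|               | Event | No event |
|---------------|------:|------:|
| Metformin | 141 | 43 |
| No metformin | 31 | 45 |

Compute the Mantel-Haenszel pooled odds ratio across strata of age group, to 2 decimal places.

2.46

OR_MH = Σ(aᵢdᵢ/nᵢ) / Σ(bᵢcᵢ/nᵢ), where nᵢ is the stratum total.
Stratum 1 (< 40): n = 301; a·d/n = 54·109/301 = 19.5548; b·c/n = 27·111/301 = 9.9568
Stratum 2 (40–59): n = 386; a·d/n = 111·94/386 = 27.0311; b·c/n = 144·37/386 = 13.8031
Stratum 3 (≥ 60): n = 260; a·d/n = 141·45/260 = 24.4038; b·c/n = 43·31/260 = 5.1269
OR_MH = (19.5548 + 27.0311 + 24.4038) / (9.9568 + 13.8031 + 5.1269) = 70.9898 / 28.8868 = 2.45751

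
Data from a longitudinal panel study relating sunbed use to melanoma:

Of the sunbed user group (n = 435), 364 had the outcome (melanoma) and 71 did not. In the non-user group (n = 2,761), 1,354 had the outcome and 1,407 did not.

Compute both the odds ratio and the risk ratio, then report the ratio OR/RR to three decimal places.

From the description: a = 364, b = 71, c = 1354, d = 1407.
OR = (364·1407)/(71·1354) = 512148/96134 = 5.32744
Risk in exposed = 364/435 = 0.83678; risk in unexposed = 1354/2761 = 0.49040; RR = 1.70632
OR/RR = 5.32744 / 1.70632 = 3.12218
The outcome is not rare, so the OR lies further from 1 than the RR.

3.122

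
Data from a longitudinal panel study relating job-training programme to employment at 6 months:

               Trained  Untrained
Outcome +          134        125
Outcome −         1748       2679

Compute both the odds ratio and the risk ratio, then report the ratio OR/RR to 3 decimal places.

Reading the table with exposure as columns: a = 134 (Trained, case), b = 1748 (Trained, non-case), c = 125 (Untrained, case), d = 2679.
OR = (134·2679)/(1748·125) = 358986/218500 = 1.64296
Risk in exposed = 134/1882 = 0.07120; risk in unexposed = 125/2804 = 0.04458; RR = 1.59718
OR/RR = 1.64296 / 1.59718 = 1.02866
The outcome is rare in both groups, so OR ≈ RR (ratio near 1).

1.029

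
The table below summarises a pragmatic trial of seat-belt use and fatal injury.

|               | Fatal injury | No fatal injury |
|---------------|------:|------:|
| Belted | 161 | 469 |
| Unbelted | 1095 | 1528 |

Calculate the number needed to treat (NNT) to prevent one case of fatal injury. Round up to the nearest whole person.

7

Risk in treated group = 161/630 = 0.25556; risk in control = 1095/2623 = 0.41746.
Absolute risk reduction = 0.41746 − 0.25556 = 0.16191
NNT = 1 / ARR = 1 / 0.16191 = 6.176 → round up → 7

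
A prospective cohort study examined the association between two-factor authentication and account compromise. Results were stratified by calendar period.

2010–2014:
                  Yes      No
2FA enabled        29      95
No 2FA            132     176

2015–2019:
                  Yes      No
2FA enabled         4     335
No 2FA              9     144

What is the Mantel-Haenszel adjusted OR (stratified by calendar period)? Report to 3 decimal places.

0.369

OR_MH = Σ(aᵢdᵢ/nᵢ) / Σ(bᵢcᵢ/nᵢ), where nᵢ is the stratum total.
Stratum 1 (2010–2014): n = 432; a·d/n = 29·176/432 = 11.8148; b·c/n = 95·132/432 = 29.0278
Stratum 2 (2015–2019): n = 492; a·d/n = 4·144/492 = 1.1707; b·c/n = 335·9/492 = 6.1280
OR_MH = (11.8148 + 1.1707) / (29.0278 + 6.1280) = 12.9855 / 35.1558 = 0.36937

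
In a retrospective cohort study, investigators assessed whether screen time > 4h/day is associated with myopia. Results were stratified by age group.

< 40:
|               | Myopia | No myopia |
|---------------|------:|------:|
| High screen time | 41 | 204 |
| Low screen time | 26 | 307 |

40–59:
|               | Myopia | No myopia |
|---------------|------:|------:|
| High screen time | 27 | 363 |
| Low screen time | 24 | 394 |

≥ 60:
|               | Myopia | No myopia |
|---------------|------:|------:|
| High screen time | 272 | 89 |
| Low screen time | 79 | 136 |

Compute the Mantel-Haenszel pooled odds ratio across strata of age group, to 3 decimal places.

OR_MH = Σ(aᵢdᵢ/nᵢ) / Σ(bᵢcᵢ/nᵢ), where nᵢ is the stratum total.
Stratum 1 (< 40): n = 578; a·d/n = 41·307/578 = 21.7768; b·c/n = 204·26/578 = 9.1765
Stratum 2 (40–59): n = 808; a·d/n = 27·394/808 = 13.1658; b·c/n = 363·24/808 = 10.7822
Stratum 3 (≥ 60): n = 576; a·d/n = 272·136/576 = 64.2222; b·c/n = 89·79/576 = 12.2066
OR_MH = (21.7768 + 13.1658 + 64.2222) / (9.1765 + 10.7822 + 12.2066) = 99.1649 / 32.1652 = 3.08298

3.083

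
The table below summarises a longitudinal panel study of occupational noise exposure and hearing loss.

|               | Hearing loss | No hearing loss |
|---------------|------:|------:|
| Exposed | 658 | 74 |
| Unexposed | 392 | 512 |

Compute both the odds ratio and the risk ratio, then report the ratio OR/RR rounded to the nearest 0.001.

Cells: a = 658, b = 74, c = 392, d = 512.
OR = (658·512)/(74·392) = 336896/29008 = 11.61390
Risk in exposed = 658/732 = 0.89891; risk in unexposed = 392/904 = 0.43363; RR = 2.07299
OR/RR = 11.61390 / 2.07299 = 5.60249
The outcome is not rare, so the OR lies further from 1 than the RR.

5.602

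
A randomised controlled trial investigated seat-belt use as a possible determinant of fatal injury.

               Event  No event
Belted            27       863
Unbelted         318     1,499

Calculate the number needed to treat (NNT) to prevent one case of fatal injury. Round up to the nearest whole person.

Risk in treated group = 27/890 = 0.03034; risk in control = 318/1817 = 0.17501.
Absolute risk reduction = 0.17501 − 0.03034 = 0.14468
NNT = 1 / ARR = 1 / 0.14468 = 6.912 → round up → 7

7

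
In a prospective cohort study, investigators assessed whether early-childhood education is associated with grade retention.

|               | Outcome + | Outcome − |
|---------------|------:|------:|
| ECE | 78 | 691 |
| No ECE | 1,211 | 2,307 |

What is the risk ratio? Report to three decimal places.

Cells: a = 78, b = 691, c = 1211, d = 2307.
Risk in exposed = 78/769 = 0.10143; risk in unexposed = 1211/3518 = 0.34423.
RR = 0.10143 / 0.34423 = 0.29466
The risk is 71% lower among the exposed than among the unexposed.

0.295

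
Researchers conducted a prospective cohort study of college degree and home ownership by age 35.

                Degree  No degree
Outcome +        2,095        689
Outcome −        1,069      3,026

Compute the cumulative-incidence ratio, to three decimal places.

3.570

Reading the table with exposure as columns: a = 2095 (Degree, case), b = 1069 (Degree, non-case), c = 689 (No degree, case), d = 3026.
Risk in exposed = 2095/3164 = 0.66214; risk in unexposed = 689/3715 = 0.18546.
RR = 0.66214 / 0.18546 = 3.57016
The risk among the exposed is 3.57 times that among the unexposed.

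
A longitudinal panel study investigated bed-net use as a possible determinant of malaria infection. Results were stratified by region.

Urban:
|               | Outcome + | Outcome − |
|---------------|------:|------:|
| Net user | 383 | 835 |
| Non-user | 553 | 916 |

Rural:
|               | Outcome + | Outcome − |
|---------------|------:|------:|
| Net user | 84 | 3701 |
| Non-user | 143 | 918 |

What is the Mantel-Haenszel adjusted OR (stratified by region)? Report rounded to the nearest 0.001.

OR_MH = Σ(aᵢdᵢ/nᵢ) / Σ(bᵢcᵢ/nᵢ), where nᵢ is the stratum total.
Stratum 1 (Urban): n = 2687; a·d/n = 383·916/2687 = 130.5649; b·c/n = 835·553/2687 = 171.8478
Stratum 2 (Rural): n = 4846; a·d/n = 84·918/4846 = 15.9125; b·c/n = 3701·143/4846 = 109.2123
OR_MH = (130.5649 + 15.9125) / (171.8478 + 109.2123) = 146.4774 / 281.0601 = 0.52116

0.521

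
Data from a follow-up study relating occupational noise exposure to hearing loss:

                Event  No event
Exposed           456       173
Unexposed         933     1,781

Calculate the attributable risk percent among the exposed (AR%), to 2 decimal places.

Cells: a = 456, b = 173, c = 933, d = 1781.
Risk in exposed = 456/629 = 0.72496; risk in unexposed = 933/2714 = 0.34377.
RR = 0.72496/0.34377 = 2.10883
AR% = (RR − 1)/RR × 100 = (2.10883 − 1)/2.10883 × 100 = 52.5804%

52.58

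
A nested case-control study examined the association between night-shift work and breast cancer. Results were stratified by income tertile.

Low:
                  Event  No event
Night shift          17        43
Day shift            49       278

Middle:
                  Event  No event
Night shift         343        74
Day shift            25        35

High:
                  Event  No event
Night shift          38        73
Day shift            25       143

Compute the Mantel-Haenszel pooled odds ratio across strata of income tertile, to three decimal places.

OR_MH = Σ(aᵢdᵢ/nᵢ) / Σ(bᵢcᵢ/nᵢ), where nᵢ is the stratum total.
Stratum 1 (Low): n = 387; a·d/n = 17·278/387 = 12.2119; b·c/n = 43·49/387 = 5.4444
Stratum 2 (Middle): n = 477; a·d/n = 343·35/477 = 25.1677; b·c/n = 74·25/477 = 3.8784
Stratum 3 (High): n = 279; a·d/n = 38·143/279 = 19.4767; b·c/n = 73·25/279 = 6.5412
OR_MH = (12.2119 + 25.1677 + 19.4767) / (5.4444 + 3.8784 + 6.5412) = 56.8563 / 15.8641 = 3.58397

3.584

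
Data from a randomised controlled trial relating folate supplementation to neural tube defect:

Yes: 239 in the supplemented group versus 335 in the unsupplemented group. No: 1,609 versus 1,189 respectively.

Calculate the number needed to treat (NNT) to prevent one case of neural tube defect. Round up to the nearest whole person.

Risk in treated group = 239/1848 = 0.12933; risk in control = 335/1524 = 0.21982.
Absolute risk reduction = 0.21982 − 0.12933 = 0.09049
NNT = 1 / ARR = 1 / 0.09049 = 11.051 → round up → 12

12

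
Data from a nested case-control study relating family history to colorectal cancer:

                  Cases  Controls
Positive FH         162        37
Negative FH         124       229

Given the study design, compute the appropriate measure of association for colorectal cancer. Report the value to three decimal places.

8.086

Cells: a = 162, b = 37, c = 124, d = 229.
This is a nested case-control study: participants were sampled on outcome status, so risks in the source population cannot be estimated directly — relative risk is not valid here. The odds ratio is the appropriate measure.
OR = (a·d)/(b·c) = (162 × 229) / (37 × 124) = 37098 / 4588 = 8.08588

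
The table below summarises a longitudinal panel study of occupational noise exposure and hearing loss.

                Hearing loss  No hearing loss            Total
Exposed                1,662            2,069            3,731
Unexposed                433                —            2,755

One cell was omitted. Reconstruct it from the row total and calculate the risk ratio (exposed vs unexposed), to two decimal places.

2.83

The missing cell is in the unexposed row: 2755 − 433 = 2322.
So a = 1662, b = 2069, c = 433, d = 2322.
RR = [a/(a+b)] / [c/(c+d)] = (1662/3731) / (433/2755) = 0.44546/0.15717 = 2.83426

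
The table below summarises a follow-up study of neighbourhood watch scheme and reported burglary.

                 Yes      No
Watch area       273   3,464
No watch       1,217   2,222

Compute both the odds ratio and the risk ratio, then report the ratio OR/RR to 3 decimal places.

Cells: a = 273, b = 3464, c = 1217, d = 2222.
OR = (273·2222)/(3464·1217) = 606606/4215688 = 0.14389
Risk in exposed = 273/3737 = 0.07305; risk in unexposed = 1217/3439 = 0.35388; RR = 0.20643
OR/RR = 0.14389 / 0.20643 = 0.69704
The outcome is not rare, so the OR lies further from 1 than the RR.

0.697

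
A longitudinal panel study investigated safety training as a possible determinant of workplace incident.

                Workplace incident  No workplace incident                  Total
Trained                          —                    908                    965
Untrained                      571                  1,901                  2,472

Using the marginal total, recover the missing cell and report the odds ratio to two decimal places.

0.21

The missing cell is in the exposed row: 965 − 908 = 57.
So a = 57, b = 908, c = 571, d = 1901.
OR = (a·d)/(b·c) = (57 × 1901) / (908 × 571) = 108357 / 518468 = 0.20899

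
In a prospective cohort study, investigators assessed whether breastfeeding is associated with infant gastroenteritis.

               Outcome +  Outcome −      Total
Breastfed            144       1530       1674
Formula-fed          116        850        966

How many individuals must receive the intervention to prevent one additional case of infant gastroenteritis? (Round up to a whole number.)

30

Risk in treated group = 144/1674 = 0.08602; risk in control = 116/966 = 0.12008.
Absolute risk reduction = 0.12008 − 0.08602 = 0.03406
NNT = 1 / ARR = 1 / 0.03406 = 29.359 → round up → 30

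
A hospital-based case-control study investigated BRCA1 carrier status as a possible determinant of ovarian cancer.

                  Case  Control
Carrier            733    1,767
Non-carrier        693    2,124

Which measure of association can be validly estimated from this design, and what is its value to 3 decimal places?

Cells: a = 733, b = 1767, c = 693, d = 2124.
This is a hospital-based case-control study: participants were sampled on outcome status, so risks in the source population cannot be estimated directly — relative risk is not valid here. The odds ratio is the appropriate measure.
OR = (a·d)/(b·c) = (733 × 2124) / (1767 × 693) = 1556892 / 1224531 = 1.27142

1.271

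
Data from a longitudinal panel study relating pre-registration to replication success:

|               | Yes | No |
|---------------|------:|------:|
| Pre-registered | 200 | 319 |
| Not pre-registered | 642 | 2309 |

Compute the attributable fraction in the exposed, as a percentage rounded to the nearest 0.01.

Cells: a = 200, b = 319, c = 642, d = 2309.
Risk in exposed = 200/519 = 0.38536; risk in unexposed = 642/2951 = 0.21755.
RR = 0.38536/0.21755 = 1.77132
AR% = (RR − 1)/RR × 100 = (1.77132 − 1)/1.77132 × 100 = 43.5449%

43.54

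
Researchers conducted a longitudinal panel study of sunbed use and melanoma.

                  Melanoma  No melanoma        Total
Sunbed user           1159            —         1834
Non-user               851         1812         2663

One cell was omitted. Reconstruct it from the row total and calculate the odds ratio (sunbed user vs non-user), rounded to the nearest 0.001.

3.656

The missing cell is in the exposed row: 1834 − 1159 = 675.
So a = 1159, b = 675, c = 851, d = 1812.
OR = (a·d)/(b·c) = (1159 × 1812) / (675 × 851) = 2100108 / 574425 = 3.65602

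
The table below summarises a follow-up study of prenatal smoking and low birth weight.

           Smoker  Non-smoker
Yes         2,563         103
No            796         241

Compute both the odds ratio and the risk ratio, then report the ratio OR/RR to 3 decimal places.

Reading the table with exposure as columns: a = 2563 (Smoker, case), b = 796 (Smoker, non-case), c = 103 (Non-smoker, case), d = 241.
OR = (2563·241)/(796·103) = 617683/81988 = 7.53382
Risk in exposed = 2563/3359 = 0.76302; risk in unexposed = 103/344 = 0.29942; RR = 2.54835
OR/RR = 7.53382 / 2.54835 = 2.95635
The outcome is not rare, so the OR lies further from 1 than the RR.

2.956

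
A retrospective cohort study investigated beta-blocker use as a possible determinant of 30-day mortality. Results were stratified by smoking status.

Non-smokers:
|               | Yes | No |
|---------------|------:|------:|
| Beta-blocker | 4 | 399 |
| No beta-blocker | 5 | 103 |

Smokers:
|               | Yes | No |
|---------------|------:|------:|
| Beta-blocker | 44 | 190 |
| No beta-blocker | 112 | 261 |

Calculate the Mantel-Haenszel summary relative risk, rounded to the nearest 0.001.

RR_MH = Σ(aᵢ·n₀ᵢ/nᵢ) / Σ(cᵢ·n₁ᵢ/nᵢ), with n₁ᵢ = aᵢ+bᵢ (exposed), n₀ᵢ = cᵢ+dᵢ (unexposed), nᵢ = n₁ᵢ+n₀ᵢ.
Stratum 1 (Non-smokers): n₁ = 403, n₀ = 108, n = 511; a·n₀/n = 4·108/511 = 0.8454; c·n₁/n = 5·403/511 = 3.9432
Stratum 2 (Smokers): n₁ = 234, n₀ = 373, n = 607; a·n₀/n = 44·373/607 = 27.0379; c·n₁/n = 112·234/607 = 43.1763
RR_MH = (0.8454 + 27.0379) / (3.9432 + 43.1763) = 27.8833 / 47.1195 = 0.59176

0.592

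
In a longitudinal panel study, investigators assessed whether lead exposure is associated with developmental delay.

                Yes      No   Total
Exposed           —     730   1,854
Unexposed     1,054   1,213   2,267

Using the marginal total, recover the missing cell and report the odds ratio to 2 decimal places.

1.77

The missing cell is in the exposed row: 1854 − 730 = 1124.
So a = 1124, b = 730, c = 1054, d = 1213.
OR = (a·d)/(b·c) = (1124 × 1213) / (730 × 1054) = 1363412 / 769420 = 1.77200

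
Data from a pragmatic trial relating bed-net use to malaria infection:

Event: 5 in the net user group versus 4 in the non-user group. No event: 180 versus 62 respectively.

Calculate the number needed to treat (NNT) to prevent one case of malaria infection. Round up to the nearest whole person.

30

Risk in treated group = 5/185 = 0.02703; risk in control = 4/66 = 0.06061.
Absolute risk reduction = 0.06061 − 0.02703 = 0.03358
NNT = 1 / ARR = 1 / 0.03358 = 29.780 → round up → 30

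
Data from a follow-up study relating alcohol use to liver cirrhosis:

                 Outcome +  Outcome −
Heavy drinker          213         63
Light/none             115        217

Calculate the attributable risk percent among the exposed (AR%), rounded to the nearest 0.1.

55.1

Cells: a = 213, b = 63, c = 115, d = 217.
Risk in exposed = 213/276 = 0.77174; risk in unexposed = 115/332 = 0.34639.
RR = 0.77174/0.34639 = 2.22798
AR% = (RR − 1)/RR × 100 = (2.22798 − 1)/2.22798 × 100 = 55.1162%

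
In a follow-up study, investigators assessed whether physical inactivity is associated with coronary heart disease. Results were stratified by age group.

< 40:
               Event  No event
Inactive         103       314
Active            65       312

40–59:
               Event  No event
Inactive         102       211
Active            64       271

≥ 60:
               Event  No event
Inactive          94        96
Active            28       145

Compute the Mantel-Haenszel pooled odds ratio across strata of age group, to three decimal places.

2.237

OR_MH = Σ(aᵢdᵢ/nᵢ) / Σ(bᵢcᵢ/nᵢ), where nᵢ is the stratum total.
Stratum 1 (< 40): n = 794; a·d/n = 103·312/794 = 40.4736; b·c/n = 314·65/794 = 25.7053
Stratum 2 (40–59): n = 648; a·d/n = 102·271/648 = 42.6574; b·c/n = 211·64/648 = 20.8395
Stratum 3 (≥ 60): n = 363; a·d/n = 94·145/363 = 37.5482; b·c/n = 96·28/363 = 7.4050
OR_MH = (40.4736 + 42.6574 + 37.5482) / (25.7053 + 20.8395 + 7.4050) = 120.6792 / 53.9498 = 2.23688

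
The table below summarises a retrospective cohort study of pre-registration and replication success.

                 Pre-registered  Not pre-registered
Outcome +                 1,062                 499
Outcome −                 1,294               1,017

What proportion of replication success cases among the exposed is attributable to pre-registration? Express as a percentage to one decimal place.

Reading the table with exposure as columns: a = 1062 (Pre-registered, case), b = 1294 (Pre-registered, non-case), c = 499 (Not pre-registered, case), d = 1017.
Risk in exposed = 1062/2356 = 0.45076; risk in unexposed = 499/1516 = 0.32916.
RR = 0.45076/0.32916 = 1.36946
AR% = (RR − 1)/RR × 100 = (1.36946 − 1)/1.36946 × 100 = 26.9783%

27.0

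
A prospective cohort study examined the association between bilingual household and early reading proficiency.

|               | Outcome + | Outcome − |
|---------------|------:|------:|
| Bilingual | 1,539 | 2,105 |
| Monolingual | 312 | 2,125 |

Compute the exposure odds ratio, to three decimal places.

Cells: a = 1539, b = 2105, c = 312, d = 2125.
OR = (a·d)/(b·c) = (1539 × 2125) / (2105 × 312) = 3270375 / 656760 = 4.97956
The odds of early reading proficiency are about 4.98 times as high in the bilingual group.

4.980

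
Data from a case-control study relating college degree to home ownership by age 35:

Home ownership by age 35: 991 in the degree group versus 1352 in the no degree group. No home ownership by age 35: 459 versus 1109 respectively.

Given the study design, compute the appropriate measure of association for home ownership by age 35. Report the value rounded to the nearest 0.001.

From the description: a = 991, b = 459, c = 1352, d = 1109.
This is a case-control study: participants were sampled on outcome status, so risks in the source population cannot be estimated directly — relative risk is not valid here. The odds ratio is the appropriate measure.
OR = (a·d)/(b·c) = (991 × 1109) / (459 × 1352) = 1099019 / 620568 = 1.77099

1.771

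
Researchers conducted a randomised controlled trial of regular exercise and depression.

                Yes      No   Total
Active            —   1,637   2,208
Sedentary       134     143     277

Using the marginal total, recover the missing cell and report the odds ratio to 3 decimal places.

The missing cell is in the exposed row: 2208 − 1637 = 571.
So a = 571, b = 1637, c = 134, d = 143.
OR = (a·d)/(b·c) = (571 × 143) / (1637 × 134) = 81653 / 219358 = 0.37224

0.372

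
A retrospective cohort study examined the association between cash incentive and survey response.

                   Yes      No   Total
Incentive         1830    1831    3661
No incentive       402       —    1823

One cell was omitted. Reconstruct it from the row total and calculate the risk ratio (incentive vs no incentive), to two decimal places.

2.27

The missing cell is in the unexposed row: 1823 − 402 = 1421.
So a = 1830, b = 1831, c = 402, d = 1421.
RR = [a/(a+b)] / [c/(c+d)] = (1830/3661) / (402/1823) = 0.49986/0.22052 = 2.26679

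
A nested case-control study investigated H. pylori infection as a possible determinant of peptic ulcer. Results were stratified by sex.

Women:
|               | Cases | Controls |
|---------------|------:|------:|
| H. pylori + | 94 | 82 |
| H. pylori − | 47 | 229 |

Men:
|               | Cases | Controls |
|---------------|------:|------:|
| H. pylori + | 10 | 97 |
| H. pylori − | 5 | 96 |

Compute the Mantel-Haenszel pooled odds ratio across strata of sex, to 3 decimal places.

4.811

OR_MH = Σ(aᵢdᵢ/nᵢ) / Σ(bᵢcᵢ/nᵢ), where nᵢ is the stratum total.
Stratum 1 (Women): n = 452; a·d/n = 94·229/452 = 47.6239; b·c/n = 82·47/452 = 8.5265
Stratum 2 (Men): n = 208; a·d/n = 10·96/208 = 4.6154; b·c/n = 97·5/208 = 2.3317
OR_MH = (47.6239 + 4.6154) / (8.5265 + 2.3317) = 52.2393 / 10.8583 = 4.81101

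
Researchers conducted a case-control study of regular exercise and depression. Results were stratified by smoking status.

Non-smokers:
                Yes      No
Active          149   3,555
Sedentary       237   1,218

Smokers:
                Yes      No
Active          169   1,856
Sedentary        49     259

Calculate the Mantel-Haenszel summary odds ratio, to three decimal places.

OR_MH = Σ(aᵢdᵢ/nᵢ) / Σ(bᵢcᵢ/nᵢ), where nᵢ is the stratum total.
Stratum 1 (Non-smokers): n = 5159; a·d/n = 149·1218/5159 = 35.1777; b·c/n = 3555·237/5159 = 163.3136
Stratum 2 (Smokers): n = 2333; a·d/n = 169·259/2333 = 18.7617; b·c/n = 1856·49/2333 = 38.9816
OR_MH = (35.1777 + 18.7617) / (163.3136 + 38.9816) = 53.9394 / 202.2952 = 0.26664

0.267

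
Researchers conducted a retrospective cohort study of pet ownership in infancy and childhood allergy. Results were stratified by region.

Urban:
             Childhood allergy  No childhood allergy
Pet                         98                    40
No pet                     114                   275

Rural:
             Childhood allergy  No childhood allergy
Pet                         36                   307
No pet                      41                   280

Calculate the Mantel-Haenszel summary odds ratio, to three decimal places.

OR_MH = Σ(aᵢdᵢ/nᵢ) / Σ(bᵢcᵢ/nᵢ), where nᵢ is the stratum total.
Stratum 1 (Urban): n = 527; a·d/n = 98·275/527 = 51.1385; b·c/n = 40·114/527 = 8.6528
Stratum 2 (Rural): n = 664; a·d/n = 36·280/664 = 15.1807; b·c/n = 307·41/664 = 18.9563
OR_MH = (51.1385 + 15.1807) / (8.6528 + 18.9563) = 66.3192 / 27.6091 = 2.40208

2.402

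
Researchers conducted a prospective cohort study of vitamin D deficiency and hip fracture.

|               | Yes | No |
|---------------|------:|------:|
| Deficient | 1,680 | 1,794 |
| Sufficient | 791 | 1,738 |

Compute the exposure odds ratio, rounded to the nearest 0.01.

Cells: a = 1680, b = 1794, c = 791, d = 1738.
OR = (a·d)/(b·c) = (1680 × 1738) / (1794 × 791) = 2919840 / 1419054 = 2.05760
The odds of hip fracture are about 2.06 times as high in the deficient group.

2.06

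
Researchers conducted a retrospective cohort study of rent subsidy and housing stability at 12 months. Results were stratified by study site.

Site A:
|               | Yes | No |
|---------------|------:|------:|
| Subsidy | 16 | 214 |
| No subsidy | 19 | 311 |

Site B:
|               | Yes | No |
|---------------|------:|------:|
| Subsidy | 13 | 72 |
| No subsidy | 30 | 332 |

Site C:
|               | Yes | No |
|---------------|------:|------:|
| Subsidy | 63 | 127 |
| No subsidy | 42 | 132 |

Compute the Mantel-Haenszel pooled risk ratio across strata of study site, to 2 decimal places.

RR_MH = Σ(aᵢ·n₀ᵢ/nᵢ) / Σ(cᵢ·n₁ᵢ/nᵢ), with n₁ᵢ = aᵢ+bᵢ (exposed), n₀ᵢ = cᵢ+dᵢ (unexposed), nᵢ = n₁ᵢ+n₀ᵢ.
Stratum 1 (Site A): n₁ = 230, n₀ = 330, n = 560; a·n₀/n = 16·330/560 = 9.4286; c·n₁/n = 19·230/560 = 7.8036
Stratum 2 (Site B): n₁ = 85, n₀ = 362, n = 447; a·n₀/n = 13·362/447 = 10.5280; c·n₁/n = 30·85/447 = 5.7047
Stratum 3 (Site C): n₁ = 190, n₀ = 174, n = 364; a·n₀/n = 63·174/364 = 30.1154; c·n₁/n = 42·190/364 = 21.9231
RR_MH = (9.4286 + 10.5280 + 30.1154) / (7.8036 + 5.7047 + 21.9231) = 50.0719 / 35.4313 = 1.41321

1.41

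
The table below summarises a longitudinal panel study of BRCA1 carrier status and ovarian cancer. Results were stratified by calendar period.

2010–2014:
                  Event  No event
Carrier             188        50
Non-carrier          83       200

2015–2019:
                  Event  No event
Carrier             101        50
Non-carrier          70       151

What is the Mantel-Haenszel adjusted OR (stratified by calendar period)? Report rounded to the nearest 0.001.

OR_MH = Σ(aᵢdᵢ/nᵢ) / Σ(bᵢcᵢ/nᵢ), where nᵢ is the stratum total.
Stratum 1 (2010–2014): n = 521; a·d/n = 188·200/521 = 72.1689; b·c/n = 50·83/521 = 7.9655
Stratum 2 (2015–2019): n = 372; a·d/n = 101·151/372 = 40.9973; b·c/n = 50·70/372 = 9.4086
OR_MH = (72.1689 + 40.9973) / (7.9655 + 9.4086) = 113.1662 / 17.3741 = 6.51352

6.514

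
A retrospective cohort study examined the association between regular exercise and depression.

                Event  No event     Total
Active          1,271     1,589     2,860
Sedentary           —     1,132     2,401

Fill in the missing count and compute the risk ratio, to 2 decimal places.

0.84

The missing cell is in the unexposed row: 2401 − 1132 = 1269.
So a = 1271, b = 1589, c = 1269, d = 1132.
RR = [a/(a+b)] / [c/(c+d)] = (1271/2860) / (1269/2401) = 0.44441/0.52853 = 0.84083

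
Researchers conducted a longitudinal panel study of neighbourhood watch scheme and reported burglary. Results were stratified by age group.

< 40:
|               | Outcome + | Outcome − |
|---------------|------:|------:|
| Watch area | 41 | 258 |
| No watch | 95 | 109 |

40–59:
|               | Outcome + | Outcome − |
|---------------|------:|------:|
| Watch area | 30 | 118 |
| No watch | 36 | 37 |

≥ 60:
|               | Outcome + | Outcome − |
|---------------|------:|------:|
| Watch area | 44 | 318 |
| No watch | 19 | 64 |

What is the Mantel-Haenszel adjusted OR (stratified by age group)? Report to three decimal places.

OR_MH = Σ(aᵢdᵢ/nᵢ) / Σ(bᵢcᵢ/nᵢ), where nᵢ is the stratum total.
Stratum 1 (< 40): n = 503; a·d/n = 41·109/503 = 8.8847; b·c/n = 258·95/503 = 48.7276
Stratum 2 (40–59): n = 221; a·d/n = 30·37/221 = 5.0226; b·c/n = 118·36/221 = 19.2217
Stratum 3 (≥ 60): n = 445; a·d/n = 44·64/445 = 6.3281; b·c/n = 318·19/445 = 13.5775
OR_MH = (8.8847 + 5.0226 + 6.3281) / (48.7276 + 19.2217 + 13.5775) = 20.2354 / 81.5269 = 0.24821

0.248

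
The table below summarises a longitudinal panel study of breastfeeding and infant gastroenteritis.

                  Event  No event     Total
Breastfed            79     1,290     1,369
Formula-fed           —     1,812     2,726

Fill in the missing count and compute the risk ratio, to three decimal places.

0.172

The missing cell is in the unexposed row: 2726 − 1812 = 914.
So a = 79, b = 1290, c = 914, d = 1812.
RR = [a/(a+b)] / [c/(c+d)] = (79/1369) / (914/2726) = 0.05771/0.33529 = 0.17211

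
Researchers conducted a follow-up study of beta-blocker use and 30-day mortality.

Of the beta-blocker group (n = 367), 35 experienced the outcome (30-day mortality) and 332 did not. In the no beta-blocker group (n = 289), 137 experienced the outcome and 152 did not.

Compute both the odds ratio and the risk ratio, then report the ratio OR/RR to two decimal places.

0.58

From the description: a = 35, b = 332, c = 137, d = 152.
OR = (35·152)/(332·137) = 5320/45484 = 0.11696
Risk in exposed = 35/367 = 0.09537; risk in unexposed = 137/289 = 0.47405; RR = 0.20118
OR/RR = 0.11696 / 0.20118 = 0.58140
The outcome is not rare, so the OR lies further from 1 than the RR.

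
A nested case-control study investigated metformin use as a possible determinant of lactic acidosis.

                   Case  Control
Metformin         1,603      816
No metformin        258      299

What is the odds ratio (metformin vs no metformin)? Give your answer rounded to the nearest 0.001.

2.277

Cells: a = 1603, b = 816, c = 258, d = 299.
OR = (a·d)/(b·c) = (1603 × 299) / (816 × 258) = 479297 / 210528 = 2.27664
The odds of lactic acidosis are about 2.28 times as high in the metformin group.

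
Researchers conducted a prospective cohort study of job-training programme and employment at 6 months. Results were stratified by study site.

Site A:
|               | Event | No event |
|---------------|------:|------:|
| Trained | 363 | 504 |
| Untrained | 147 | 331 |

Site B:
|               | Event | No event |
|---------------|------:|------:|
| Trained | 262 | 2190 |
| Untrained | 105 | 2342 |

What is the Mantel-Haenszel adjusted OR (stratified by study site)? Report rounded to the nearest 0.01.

OR_MH = Σ(aᵢdᵢ/nᵢ) / Σ(bᵢcᵢ/nᵢ), where nᵢ is the stratum total.
Stratum 1 (Site A): n = 1345; a·d/n = 363·331/1345 = 89.3331; b·c/n = 504·147/1345 = 55.0840
Stratum 2 (Site B): n = 4899; a·d/n = 262·2342/4899 = 125.2509; b·c/n = 2190·105/4899 = 46.9382
OR_MH = (89.3331 + 125.2509) / (55.0840 + 46.9382) = 214.5840 / 102.0222 = 2.10331

2.10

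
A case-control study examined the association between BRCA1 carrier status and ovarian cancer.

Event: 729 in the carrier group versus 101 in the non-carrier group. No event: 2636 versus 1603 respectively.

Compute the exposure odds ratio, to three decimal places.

4.389

From the description: a = 729, b = 2636, c = 101, d = 1603.
OR = (a·d)/(b·c) = (729 × 1603) / (2636 × 101) = 1168587 / 266236 = 4.38929
The odds of ovarian cancer are about 4.39 times as high in the carrier group.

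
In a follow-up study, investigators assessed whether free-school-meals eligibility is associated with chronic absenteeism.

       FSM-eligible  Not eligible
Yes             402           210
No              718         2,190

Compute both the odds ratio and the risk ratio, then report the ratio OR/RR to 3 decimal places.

Reading the table with exposure as columns: a = 402 (FSM-eligible, case), b = 718 (FSM-eligible, non-case), c = 210 (Not eligible, case), d = 2190.
OR = (402·2190)/(718·210) = 880380/150780 = 5.83884
Risk in exposed = 402/1120 = 0.35893; risk in unexposed = 210/2400 = 0.08750; RR = 4.10204
OR/RR = 5.83884 / 4.10204 = 1.42340
The outcome is not rare, so the OR lies further from 1 than the RR.

1.423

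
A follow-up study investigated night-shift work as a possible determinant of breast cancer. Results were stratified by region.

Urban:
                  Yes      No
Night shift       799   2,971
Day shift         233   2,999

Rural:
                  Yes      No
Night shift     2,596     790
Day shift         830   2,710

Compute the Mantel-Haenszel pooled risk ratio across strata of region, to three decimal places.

RR_MH = Σ(aᵢ·n₀ᵢ/nᵢ) / Σ(cᵢ·n₁ᵢ/nᵢ), with n₁ᵢ = aᵢ+bᵢ (exposed), n₀ᵢ = cᵢ+dᵢ (unexposed), nᵢ = n₁ᵢ+n₀ᵢ.
Stratum 1 (Urban): n₁ = 3770, n₀ = 3232, n = 7002; a·n₀/n = 799·3232/7002 = 368.8043; c·n₁/n = 233·3770/7002 = 125.4513
Stratum 2 (Rural): n₁ = 3386, n₀ = 3540, n = 6926; a·n₀/n = 2596·3540/6926 = 1326.8611; c·n₁/n = 830·3386/6926 = 405.7725
RR_MH = (368.8043 + 1326.8611) / (125.4513 + 405.7725) = 1695.6654 / 531.2238 = 3.19200

3.192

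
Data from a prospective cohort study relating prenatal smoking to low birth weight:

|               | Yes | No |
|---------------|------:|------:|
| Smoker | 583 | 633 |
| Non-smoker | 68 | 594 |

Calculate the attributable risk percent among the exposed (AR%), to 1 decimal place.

Cells: a = 583, b = 633, c = 68, d = 594.
Risk in exposed = 583/1216 = 0.47944; risk in unexposed = 68/662 = 0.10272.
RR = 0.47944/0.10272 = 4.66750
AR% = (RR − 1)/RR × 100 = (4.66750 − 1)/4.66750 × 100 = 78.5752%

78.6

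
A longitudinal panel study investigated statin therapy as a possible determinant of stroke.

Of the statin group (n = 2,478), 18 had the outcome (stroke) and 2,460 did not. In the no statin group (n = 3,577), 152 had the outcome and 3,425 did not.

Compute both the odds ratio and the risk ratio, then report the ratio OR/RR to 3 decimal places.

0.965

From the description: a = 18, b = 2460, c = 152, d = 3425.
OR = (18·3425)/(2460·152) = 61650/373920 = 0.16487
Risk in exposed = 18/2478 = 0.00726; risk in unexposed = 152/3577 = 0.04249; RR = 0.17094
OR/RR = 0.16487 / 0.17094 = 0.96451
The outcome is rare in both groups, so OR ≈ RR (ratio near 1).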